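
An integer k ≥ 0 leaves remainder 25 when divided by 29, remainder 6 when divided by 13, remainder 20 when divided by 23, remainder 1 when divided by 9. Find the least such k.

From k ≡ 25 (mod 29) write k = 25 + 29t. Substituting into k ≡ 6 (mod 13) gives 29t ≡ 7 (mod 13), and since 3⁻¹ ≡ 9 (mod 13), t ≡ 11. Hence k ≡ 25 + 29·11 = 344 (mod 377).
From k ≡ 344 (mod 377) write k = 344 + 377t. Substituting into k ≡ 20 (mod 23) gives 377t ≡ 21 (mod 23), and since 9⁻¹ ≡ 18 (mod 23), t ≡ 10. Hence k ≡ 344 + 377·10 = 4114 (mod 8671).
From k ≡ 4114 (mod 8671) write k = 4114 + 8671t. Substituting into k ≡ 1 (mod 9) gives 8671t ≡ 0 (mod 9), and since 4⁻¹ ≡ 7 (mod 9), t ≡ 0. Hence k ≡ 4114 + 8671·0 = 4114 (mod 78039).

4114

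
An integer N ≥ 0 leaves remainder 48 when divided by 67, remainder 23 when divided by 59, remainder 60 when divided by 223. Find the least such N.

531023

The moduli are pairwise coprime; M = 67·59·223 = 881519.
M/67 = 13157; 13157 ≡ 25 (mod 67); 25·59 ≡ 1, so inverse 59.
M/59 = 14941; 14941 ≡ 14 (mod 59); 14·38 ≡ 1, so inverse 38.
M/223 = 3953; 3953 ≡ 162 (mod 223); 162·106 ≡ 1, so inverse 106.
N ≡ 48·13157·59 + 23·14941·38 + 60·3953·106 = 75460138.
75460138 mod 881519 = 531023.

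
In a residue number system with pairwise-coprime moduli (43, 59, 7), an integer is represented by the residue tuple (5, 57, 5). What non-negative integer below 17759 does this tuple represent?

14453

The moduli are pairwise coprime; N = 43·59·7 = 17759.
N/43 = 413; 413 ≡ 26 (mod 43); 26·5 ≡ 1, so inverse 5.
N/59 = 301; 301 ≡ 6 (mod 59); 6·10 ≡ 1, so inverse 10.
N/7 = 2537; 2537 ≡ 3 (mod 7); 3·5 ≡ 1, so inverse 5.
x ≡ 5·413·5 + 57·301·10 + 5·2537·5 = 245320.
245320 mod 17759 = 14453.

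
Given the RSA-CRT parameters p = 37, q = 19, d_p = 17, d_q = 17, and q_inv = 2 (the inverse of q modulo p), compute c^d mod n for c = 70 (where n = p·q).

231

m₁ = c^(d_p) mod p: c ≡ 33 (mod 37), and 33^17 mod 37 = 9.
m₂ = c^(d_q) mod q: c ≡ 13 (mod 19), and 13^17 mod 19 = 3.
h = q_inv·(m₁ − m₂) mod p = 2·(9 − 3) mod 37 = 12.
m = m₂ + h·q = 3 + 12·19 = 231.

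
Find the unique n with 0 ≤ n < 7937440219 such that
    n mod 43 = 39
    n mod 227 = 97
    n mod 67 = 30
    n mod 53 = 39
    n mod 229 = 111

3382740250

The moduli are pairwise coprime; M = 43·227·67·53·229 = 7937440219.
M/43 = 184591633; 184591633 ≡ 29 (mod 43); 29·3 ≡ 1, so inverse 3.
M/227 = 34966697; 34966697 ≡ 71 (mod 227); 71·16 ≡ 1, so inverse 16.
M/67 = 118469257; 118469257 ≡ 58 (mod 67); 58·52 ≡ 1, so inverse 52.
M/53 = 149763023; 149763023 ≡ 22 (mod 53); 22·41 ≡ 1, so inverse 41.
M/229 = 34661311; 34661311 ≡ 100 (mod 229); 100·71 ≡ 1, so inverse 71.
n ≡ 39·184591633·3 + 97·34966697·16 + 30·118469257·52 + 39·149763023·41 + 111·34661311·71 = 773314441493.
773314441493 mod 7937440219 = 3382740250.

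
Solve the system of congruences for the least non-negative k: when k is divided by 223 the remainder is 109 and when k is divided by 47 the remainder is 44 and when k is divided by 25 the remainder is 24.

162899

The moduli are pairwise coprime; N = 223·47·25 = 262025.
N/223 = 1175; 1175 ≡ 60 (mod 223); 60·197 ≡ 1, so inverse 197.
N/47 = 5575; 5575 ≡ 29 (mod 47); 29·13 ≡ 1, so inverse 13.
N/25 = 10481; 10481 ≡ 6 (mod 25); 6·21 ≡ 1, so inverse 21.
k ≡ 109·1175·197 + 44·5575·13 + 24·10481·21 = 33702099.
33702099 mod 262025 = 162899.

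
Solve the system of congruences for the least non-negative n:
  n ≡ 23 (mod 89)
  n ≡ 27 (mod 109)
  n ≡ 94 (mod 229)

The moduli are pairwise coprime; M = 89·109·229 = 2221529.
M/89 = 24961; 24961 ≡ 41 (mod 89); 41·76 ≡ 1, so inverse 76.
M/109 = 20381; 20381 ≡ 107 (mod 109); 107·54 ≡ 1, so inverse 54.
M/229 = 9701; 9701 ≡ 83 (mod 229); 83·149 ≡ 1, so inverse 149.
n ≡ 23·24961·76 + 27·20381·54 + 94·9701·149 = 209219532.
209219532 mod 2221529 = 395806.

395806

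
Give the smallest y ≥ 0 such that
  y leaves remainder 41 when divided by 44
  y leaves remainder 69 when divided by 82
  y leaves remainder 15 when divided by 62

24505

gcd(44, 82) = 2 and 2 | (69 − 41), so the pair is consistent; merging gives y ≡ 1053 (mod 1804), where 1804 = lcm(44, 82).
gcd(1804, 62) = 2 and 2 | (15 − 1053), so the pair is consistent; merging gives y ≡ 24505 (mod 55924), where 55924 = lcm(1804, 62).
The solution is unique modulo lcm(44, 82, 62) = 55924.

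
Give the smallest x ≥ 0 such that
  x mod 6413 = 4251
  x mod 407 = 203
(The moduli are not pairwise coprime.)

gcd(6413, 407) = 11 and 11 | (203 − 4251), so the pair is consistent; merging gives x ≡ 55555 (mod 237281), where 237281 = lcm(6413, 407).
The solution is unique modulo lcm(6413, 407) = 237281.

55555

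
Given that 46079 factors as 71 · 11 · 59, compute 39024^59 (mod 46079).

26870

Mod 71: 39024 ≡ 45; 45^59 ≡ 32 (mod 71).
Mod 11: 39024 ≡ 7; by Fermat, exponent reduces to 59 mod 10 = 9; 7^9 ≡ 8 (mod 11).
Mod 59: 39024 ≡ 25; by Fermat, exponent reduces to 59 mod 58 = 1; 25^1 ≡ 25 (mod 59).
Combine by CRT: x ≡ 32 (mod 71), x ≡ 8 (mod 11), x ≡ 25 (mod 59) ⇒ x ≡ 26870 (mod 46079).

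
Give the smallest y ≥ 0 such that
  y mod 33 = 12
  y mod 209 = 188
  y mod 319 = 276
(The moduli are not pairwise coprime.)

1233

gcd(33, 209) = 11 and 11 | (188 − 12), so the pair is consistent; merging gives y ≡ 606 (mod 627), where 627 = lcm(33, 209).
gcd(627, 319) = 11 and 11 | (276 − 606), so the pair is consistent; merging gives y ≡ 1233 (mod 18183), where 18183 = lcm(627, 319).
The solution is unique modulo lcm(33, 209, 319) = 18183.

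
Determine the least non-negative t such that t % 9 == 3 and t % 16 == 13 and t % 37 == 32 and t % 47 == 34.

The moduli are pairwise coprime; N = 9·16·37·47 = 250416.
N/9 = 27824; 27824 ≡ 5 (mod 9); 5·2 ≡ 1, so inverse 2.
N/16 = 15651; 15651 ≡ 3 (mod 16); 3·11 ≡ 1, so inverse 11.
N/37 = 6768; 6768 ≡ 34 (mod 37); 34·12 ≡ 1, so inverse 12.
N/47 = 5328; 5328 ≡ 17 (mod 47); 17·36 ≡ 1, so inverse 36.
t ≡ 3·27824·2 + 13·15651·11 + 32·6768·12 + 34·5328·36 = 11525421.
11525421 mod 250416 = 6285.

6285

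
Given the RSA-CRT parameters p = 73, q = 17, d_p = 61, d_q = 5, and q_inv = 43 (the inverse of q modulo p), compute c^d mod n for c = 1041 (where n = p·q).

1143

m₁ = c^(d_p) mod p: c ≡ 19 (mod 73), and 19^61 mod 73 = 48.
m₂ = c^(d_q) mod q: c ≡ 4 (mod 17), and 4^5 mod 17 = 4.
h = q_inv·(m₁ − m₂) mod p = 43·(48 − 4) mod 73 = 67.
m = m₂ + h·q = 4 + 67·17 = 1143.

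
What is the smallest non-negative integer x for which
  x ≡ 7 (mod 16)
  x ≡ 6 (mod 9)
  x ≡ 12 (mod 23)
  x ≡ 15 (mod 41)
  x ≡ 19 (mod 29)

1738743

The moduli are pairwise coprime; N = 16·9·23·41·29 = 3937968.
N/16 = 246123; 246123 ≡ 11 (mod 16); 11·3 ≡ 1, so inverse 3.
N/9 = 437552; 437552 ≡ 8 (mod 9); 8·8 ≡ 1, so inverse 8.
N/23 = 171216; 171216 ≡ 4 (mod 23); 4·6 ≡ 1, so inverse 6.
N/41 = 96048; 96048 ≡ 26 (mod 41); 26·30 ≡ 1, so inverse 30.
N/29 = 135792; 135792 ≡ 14 (mod 29); 14·27 ≡ 1, so inverse 27.
x ≡ 7·246123·3 + 6·437552·8 + 12·171216·6 + 15·96048·30 + 19·135792·27 = 151381527.
151381527 mod 3937968 = 1738743.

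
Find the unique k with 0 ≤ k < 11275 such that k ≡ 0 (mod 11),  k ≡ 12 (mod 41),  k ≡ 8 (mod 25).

From k ≡ 0 (mod 11) write k = 0 + 11t. Substituting into k ≡ 12 (mod 41) gives 11t ≡ 12 (mod 41), and since 11⁻¹ ≡ 15 (mod 41), t ≡ 16. Hence k ≡ 0 + 11·16 = 176 (mod 451).
From k ≡ 176 (mod 451) write k = 176 + 451t. Substituting into k ≡ 8 (mod 25) gives 451t ≡ 7 (mod 25), and since 1⁻¹ ≡ 1 (mod 25), t ≡ 7. Hence k ≡ 176 + 451·7 = 3333 (mod 11275).

3333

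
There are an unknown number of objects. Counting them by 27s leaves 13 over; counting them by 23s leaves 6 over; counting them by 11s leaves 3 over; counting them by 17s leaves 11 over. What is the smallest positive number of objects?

85198

The moduli are pairwise coprime; M = 27·23·11·17 = 116127.
M/27 = 4301; 4301 ≡ 8 (mod 27); 8·17 ≡ 1, so inverse 17.
M/23 = 5049; 5049 ≡ 12 (mod 23); 12·2 ≡ 1, so inverse 2.
M/11 = 10557; 10557 ≡ 8 (mod 11); 8·7 ≡ 1, so inverse 7.
M/17 = 6831; 6831 ≡ 14 (mod 17); 14·11 ≡ 1, so inverse 11.
N ≡ 13·4301·17 + 6·5049·2 + 3·10557·7 + 11·6831·11 = 2059357.
2059357 mod 116127 = 85198.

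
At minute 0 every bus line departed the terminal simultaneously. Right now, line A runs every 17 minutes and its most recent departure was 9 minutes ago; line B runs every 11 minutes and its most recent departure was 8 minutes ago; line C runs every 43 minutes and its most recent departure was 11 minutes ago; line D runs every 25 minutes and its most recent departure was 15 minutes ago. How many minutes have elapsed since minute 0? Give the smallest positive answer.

106565

The moduli are pairwise coprime; N = 17·11·43·25 = 201025.
N/17 = 11825; 11825 ≡ 10 (mod 17); 10·12 ≡ 1, so inverse 12.
N/11 = 18275; 18275 ≡ 4 (mod 11); 4·3 ≡ 1, so inverse 3.
N/43 = 4675; 4675 ≡ 31 (mod 43); 31·25 ≡ 1, so inverse 25.
N/25 = 8041; 8041 ≡ 16 (mod 25); 16·11 ≡ 1, so inverse 11.
t ≡ 9·11825·12 + 8·18275·3 + 11·4675·25 + 15·8041·11 = 4328090.
4328090 mod 201025 = 106565.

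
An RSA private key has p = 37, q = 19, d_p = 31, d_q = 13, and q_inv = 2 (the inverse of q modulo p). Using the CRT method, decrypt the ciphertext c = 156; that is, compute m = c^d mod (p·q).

m₁ = c^(d_p) mod p: c ≡ 8 (mod 37), and 8^31 mod 37 = 29.
m₂ = c^(d_q) mod q: c ≡ 4 (mod 19), and 4^13 mod 19 = 9.
h = q_inv·(m₁ − m₂) mod p = 2·(29 − 9) mod 37 = 3.
m = m₂ + h·q = 9 + 3·19 = 66.

66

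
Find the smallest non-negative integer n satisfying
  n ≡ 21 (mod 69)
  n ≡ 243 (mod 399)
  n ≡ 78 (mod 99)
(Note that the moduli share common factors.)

Combine the congruences pairwise.
gcd(69, 399) = 3 and 3 | (243 − 21), so the pair is consistent; merging gives n ≡ 642 (mod 9177), where 9177 = lcm(69, 399).
gcd(9177, 99) = 3 and 3 | (78 − 642), so the pair is consistent; merging gives n ≡ 294306 (mod 302841), where 302841 = lcm(9177, 99).
The solution is unique modulo lcm(69, 399, 99) = 302841.

294306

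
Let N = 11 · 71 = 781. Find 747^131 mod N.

32

Mod 11: 747 ≡ 10; by Fermat, exponent reduces to 131 mod 10 = 1; 10^1 ≡ 10 (mod 11).
Mod 71: 747 ≡ 37; by Fermat, exponent reduces to 131 mod 70 = 61; 37^61 ≡ 32 (mod 71).
Combine by CRT: x ≡ 10 (mod 11), x ≡ 32 (mod 71) ⇒ x ≡ 32 (mod 781).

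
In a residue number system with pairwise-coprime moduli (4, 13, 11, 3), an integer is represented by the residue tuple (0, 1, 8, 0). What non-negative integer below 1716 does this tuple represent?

1548

The moduli are pairwise coprime; N = 4·13·11·3 = 1716.
N/4 = 429; 429 ≡ 1 (mod 4), inverse 1.
N/13 = 132; 132 ≡ 2 (mod 13); 2·7 ≡ 1, so inverse 7.
N/11 = 156; 156 ≡ 2 (mod 11); 2·6 ≡ 1, so inverse 6.
N/3 = 572; 572 ≡ 2 (mod 3); 2·2 ≡ 1, so inverse 2.
x ≡ 0·429·1 + 1·132·7 + 8·156·6 + 0·572·2 = 8412.
8412 mod 1716 = 1548.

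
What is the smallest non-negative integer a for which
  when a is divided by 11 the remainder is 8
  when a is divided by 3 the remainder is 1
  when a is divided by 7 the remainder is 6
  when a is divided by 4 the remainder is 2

From a ≡ 8 (mod 11) write a = 8 + 11t. Substituting into a ≡ 1 (mod 3) gives 11t ≡ 2 (mod 3), and since 2⁻¹ ≡ 2 (mod 3), t ≡ 1. Hence a ≡ 8 + 11·1 = 19 (mod 33).
From a ≡ 19 (mod 33) write a = 19 + 33t. Substituting into a ≡ 6 (mod 7) gives 33t ≡ 1 (mod 7), and since 5⁻¹ ≡ 3 (mod 7), t ≡ 3. Hence a ≡ 19 + 33·3 = 118 (mod 231).
From a ≡ 118 (mod 231) write a = 118 + 231t. Substituting into a ≡ 2 (mod 4) gives 231t ≡ 0 (mod 4), and since 3⁻¹ ≡ 3 (mod 4), t ≡ 0. Hence a ≡ 118 + 231·0 = 118 (mod 924).

118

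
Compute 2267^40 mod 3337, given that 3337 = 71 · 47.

1847

Mod 71: 2267 ≡ 66; 66^40 ≡ 1 (mod 71).
Mod 47: 2267 ≡ 11; 11^40 ≡ 14 (mod 47).
Combine by CRT: x ≡ 1 (mod 71), x ≡ 14 (mod 47) ⇒ x ≡ 1847 (mod 3337).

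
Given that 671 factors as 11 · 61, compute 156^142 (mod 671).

Mod 11: 156 ≡ 2; by Fermat, exponent reduces to 142 mod 10 = 2; 2^2 ≡ 4 (mod 11).
Mod 61: 156 ≡ 34; by Fermat, exponent reduces to 142 mod 60 = 22; 34^22 ≡ 58 (mod 61).
Combine by CRT: x ≡ 4 (mod 11), x ≡ 58 (mod 61) ⇒ x ≡ 180 (mod 671).

180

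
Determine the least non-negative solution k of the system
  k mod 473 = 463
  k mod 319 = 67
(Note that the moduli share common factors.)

7085

Combine the congruences pairwise.
gcd(473, 319) = 11 and 11 | (67 − 463), so the pair is consistent; merging gives k ≡ 7085 (mod 13717), where 13717 = lcm(473, 319).
The solution is unique modulo lcm(473, 319) = 13717.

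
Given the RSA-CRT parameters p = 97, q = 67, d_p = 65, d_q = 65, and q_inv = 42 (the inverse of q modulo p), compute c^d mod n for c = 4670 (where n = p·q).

5437

m₁ = c^(d_p) mod p: c ≡ 14 (mod 97), and 14^65 mod 97 = 5.
m₂ = c^(d_q) mod q: c ≡ 47 (mod 67), and 47^65 mod 67 = 10.
h = q_inv·(m₁ − m₂) mod p = 42·(5 − 10) mod 97 = 81.
m = m₂ + h·q = 10 + 81·67 = 5437.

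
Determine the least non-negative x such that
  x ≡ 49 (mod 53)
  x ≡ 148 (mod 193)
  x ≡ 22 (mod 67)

155127

The moduli are pairwise coprime; N = 53·193·67 = 685343.
N/53 = 12931; 12931 ≡ 52 (mod 53); 52·52 ≡ 1, so inverse 52.
N/193 = 3551; 3551 ≡ 77 (mod 193); 77·188 ≡ 1, so inverse 188.
N/67 = 10229; 10229 ≡ 45 (mod 67); 45·3 ≡ 1, so inverse 3.
x ≡ 49·12931·52 + 148·3551·188 + 22·10229·3 = 132426326.
132426326 mod 685343 = 155127.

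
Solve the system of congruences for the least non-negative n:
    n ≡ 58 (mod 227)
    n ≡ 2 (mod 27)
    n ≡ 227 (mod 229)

The moduli are pairwise coprime; M = 227·27·229 = 1403541.
M/227 = 6183; 6183 ≡ 54 (mod 227); 54·206 ≡ 1, so inverse 206.
M/27 = 51983; 51983 ≡ 8 (mod 27); 8·17 ≡ 1, so inverse 17.
M/229 = 6129; 6129 ≡ 175 (mod 229); 175·106 ≡ 1, so inverse 106.
n ≡ 58·6183·206 + 2·51983·17 + 227·6129·106 = 223117904.
223117904 mod 1403541 = 1358426.

1358426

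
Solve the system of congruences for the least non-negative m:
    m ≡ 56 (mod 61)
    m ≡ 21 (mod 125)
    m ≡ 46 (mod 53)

The moduli are pairwise coprime; N = 61·125·53 = 404125.
N/61 = 6625; 6625 ≡ 37 (mod 61); 37·33 ≡ 1, so inverse 33.
N/125 = 3233; 3233 ≡ 108 (mod 125); 108·22 ≡ 1, so inverse 22.
N/53 = 7625; 7625 ≡ 46 (mod 53); 46·15 ≡ 1, so inverse 15.
m ≡ 56·6625·33 + 21·3233·22 + 46·7625·15 = 18997896.
18997896 mod 404125 = 4021.

4021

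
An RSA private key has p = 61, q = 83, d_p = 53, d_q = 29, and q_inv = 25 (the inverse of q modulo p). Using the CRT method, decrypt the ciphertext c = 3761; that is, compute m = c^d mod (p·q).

2777

m₁ = c^(d_p) mod p: c ≡ 40 (mod 61), and 40^53 mod 61 = 32.
m₂ = c^(d_q) mod q: c ≡ 26 (mod 83), and 26^29 mod 83 = 38.
h = q_inv·(m₁ − m₂) mod p = 25·(32 − 38) mod 61 = 33.
m = m₂ + h·q = 38 + 33·83 = 2777.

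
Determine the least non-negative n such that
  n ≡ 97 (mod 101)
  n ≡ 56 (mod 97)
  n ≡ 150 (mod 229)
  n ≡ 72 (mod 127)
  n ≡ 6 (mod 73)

15118898460

From n ≡ 97 (mod 101) write n = 97 + 101t. Substituting into n ≡ 56 (mod 97) gives 101t ≡ 56 (mod 97), and since 4⁻¹ ≡ 73 (mod 97), t ≡ 14. Hence n ≡ 97 + 101·14 = 1511 (mod 9797).
From n ≡ 1511 (mod 9797) write n = 1511 + 9797t. Substituting into n ≡ 150 (mod 229) gives 9797t ≡ 13 (mod 229), and since 179⁻¹ ≡ 87 (mod 229), t ≡ 215. Hence n ≡ 1511 + 9797·215 = 2107866 (mod 2243513).
From n ≡ 2107866 (mod 2243513) write n = 2107866 + 2243513t. Substituting into n ≡ 72 (mod 127) gives 2243513t ≡ 25 (mod 127), and since 58⁻¹ ≡ 46 (mod 127), t ≡ 7. Hence n ≡ 2107866 + 2243513·7 = 17812457 (mod 284926151).
From n ≡ 17812457 (mod 284926151) write n = 17812457 + 284926151t. Substituting into n ≡ 6 (mod 73) gives 284926151t ≡ 60 (mod 73), and since 70⁻¹ ≡ 24 (mod 73), t ≡ 53. Hence n ≡ 17812457 + 284926151·53 = 15118898460 (mod 20799609023).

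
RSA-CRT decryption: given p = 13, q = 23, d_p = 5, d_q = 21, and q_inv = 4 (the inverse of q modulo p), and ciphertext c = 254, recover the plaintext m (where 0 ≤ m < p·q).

m₁ = c^(d_p) mod p: c ≡ 7 (mod 13), and 7^5 mod 13 = 11.
m₂ = c^(d_q) mod q: c ≡ 1 (mod 23), and 1^21 mod 23 = 1.
h = q_inv·(m₁ − m₂) mod p = 4·(11 − 1) mod 13 = 1.
m = m₂ + h·q = 1 + 1·23 = 24.

24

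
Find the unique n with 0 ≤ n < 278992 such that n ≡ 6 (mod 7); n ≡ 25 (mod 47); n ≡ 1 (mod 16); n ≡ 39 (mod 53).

268113

From n ≡ 6 (mod 7) write n = 6 + 7t. Substituting into n ≡ 25 (mod 47) gives 7t ≡ 19 (mod 47), and since 7⁻¹ ≡ 27 (mod 47), t ≡ 43. Hence n ≡ 6 + 7·43 = 307 (mod 329).
From n ≡ 307 (mod 329) write n = 307 + 329t. Substituting into n ≡ 1 (mod 16) gives 329t ≡ 14 (mod 16), and since 9⁻¹ ≡ 9 (mod 16), t ≡ 14. Hence n ≡ 307 + 329·14 = 4913 (mod 5264).
From n ≡ 4913 (mod 5264) write n = 4913 + 5264t. Substituting into n ≡ 39 (mod 53) gives 5264t ≡ 2 (mod 53), and since 17⁻¹ ≡ 25 (mod 53), t ≡ 50. Hence n ≡ 4913 + 5264·50 = 268113 (mod 278992).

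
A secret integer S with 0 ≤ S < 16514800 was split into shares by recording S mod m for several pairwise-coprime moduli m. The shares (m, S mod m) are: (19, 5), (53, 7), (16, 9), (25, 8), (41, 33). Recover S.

The moduli are pairwise coprime; N = 19·53·16·25·41 = 16514800.
N/19 = 869200; 869200 ≡ 7 (mod 19); 7·11 ≡ 1, so inverse 11.
N/53 = 311600; 311600 ≡ 13 (mod 53); 13·49 ≡ 1, so inverse 49.
N/16 = 1032175; 1032175 ≡ 15 (mod 16); 15·15 ≡ 1, so inverse 15.
N/25 = 660592; 660592 ≡ 17 (mod 25); 17·3 ≡ 1, so inverse 3.
N/41 = 402800; 402800 ≡ 16 (mod 41); 16·18 ≡ 1, so inverse 18.
S ≡ 5·869200·11 + 7·311600·49 + 9·1032175·15 + 8·660592·3 + 33·402800·18 = 549145833.
549145833 mod 16514800 = 4157433.

4157433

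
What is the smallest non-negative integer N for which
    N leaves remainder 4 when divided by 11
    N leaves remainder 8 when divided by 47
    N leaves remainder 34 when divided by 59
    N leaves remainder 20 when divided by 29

88180

The moduli are pairwise coprime; M = 11·47·59·29 = 884587.
M/11 = 80417; 80417 ≡ 7 (mod 11); 7·8 ≡ 1, so inverse 8.
M/47 = 18821; 18821 ≡ 21 (mod 47); 21·9 ≡ 1, so inverse 9.
M/59 = 14993; 14993 ≡ 7 (mod 59); 7·17 ≡ 1, so inverse 17.
M/29 = 30503; 30503 ≡ 24 (mod 29); 24·23 ≡ 1, so inverse 23.
N ≡ 4·80417·8 + 8·18821·9 + 34·14993·17 + 20·30503·23 = 26625790.
26625790 mod 884587 = 88180.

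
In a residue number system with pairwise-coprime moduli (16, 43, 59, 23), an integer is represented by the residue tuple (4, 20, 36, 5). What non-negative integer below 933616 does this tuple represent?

The moduli are pairwise coprime; N = 16·43·59·23 = 933616.
N/16 = 58351; 58351 ≡ 15 (mod 16); 15·15 ≡ 1, so inverse 15.
N/43 = 21712; 21712 ≡ 40 (mod 43); 40·14 ≡ 1, so inverse 14.
N/59 = 15824; 15824 ≡ 12 (mod 59); 12·5 ≡ 1, so inverse 5.
N/23 = 40592; 40592 ≡ 20 (mod 23); 20·15 ≡ 1, so inverse 15.
x ≡ 4·58351·15 + 20·21712·14 + 36·15824·5 + 5·40592·15 = 15473140.
15473140 mod 933616 = 535284.

535284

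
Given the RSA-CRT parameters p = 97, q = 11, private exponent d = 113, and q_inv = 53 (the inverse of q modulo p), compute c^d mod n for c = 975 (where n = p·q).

d_p = d mod (p−1) = 113 mod 96 = 17; d_q = d mod (q−1) = 3.
m₁ = c^(d_p) mod p: c ≡ 5 (mod 97), and 5^17 mod 97 = 83.
m₂ = c^(d_q) mod q: c ≡ 7 (mod 11), and 7^3 mod 11 = 2.
h = q_inv·(m₁ − m₂) mod p = 53·(83 − 2) mod 97 = 25.
m = m₂ + h·q = 2 + 25·11 = 277.

277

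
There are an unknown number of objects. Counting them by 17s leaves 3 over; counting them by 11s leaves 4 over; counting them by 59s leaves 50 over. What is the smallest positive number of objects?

The moduli are pairwise coprime; M = 17·11·59 = 11033.
M/17 = 649; 649 ≡ 3 (mod 17); 3·6 ≡ 1, so inverse 6.
M/11 = 1003; 1003 ≡ 2 (mod 11); 2·6 ≡ 1, so inverse 6.
M/59 = 187; 187 ≡ 10 (mod 59); 10·6 ≡ 1, so inverse 6.
N ≡ 3·649·6 + 4·1003·6 + 50·187·6 = 91854.
91854 mod 11033 = 3590.

3590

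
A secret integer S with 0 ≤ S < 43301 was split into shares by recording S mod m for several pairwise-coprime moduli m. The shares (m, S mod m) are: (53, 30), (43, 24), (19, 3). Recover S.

32360

The moduli are pairwise coprime; N = 53·43·19 = 43301.
N/53 = 817; 817 ≡ 22 (mod 53); 22·41 ≡ 1, so inverse 41.
N/43 = 1007; 1007 ≡ 18 (mod 43); 18·12 ≡ 1, so inverse 12.
N/19 = 2279; 2279 ≡ 18 (mod 19); 18·18 ≡ 1, so inverse 18.
S ≡ 30·817·41 + 24·1007·12 + 3·2279·18 = 1417992.
1417992 mod 43301 = 32360.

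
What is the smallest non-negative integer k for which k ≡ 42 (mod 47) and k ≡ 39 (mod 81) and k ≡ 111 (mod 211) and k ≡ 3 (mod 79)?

The moduli are pairwise coprime; N = 47·81·211·79 = 63458883.
N/47 = 1350189; 1350189 ≡ 20 (mod 47); 20·40 ≡ 1, so inverse 40.
N/81 = 783443; 783443 ≡ 11 (mod 81); 11·59 ≡ 1, so inverse 59.
N/211 = 300753; 300753 ≡ 78 (mod 211); 78·46 ≡ 1, so inverse 46.
N/79 = 803277; 803277 ≡ 5 (mod 79); 5·16 ≡ 1, so inverse 16.
k ≡ 42·1350189·40 + 39·783443·59 + 111·300753·46 + 3·803277·16 = 5645221977.
5645221977 mod 63458883 = 60840273.

60840273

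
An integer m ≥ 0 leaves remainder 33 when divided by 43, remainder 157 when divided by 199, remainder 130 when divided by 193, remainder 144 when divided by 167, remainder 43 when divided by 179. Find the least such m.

5673615726

Combine the congruences pairwise.
From m ≡ 33 (mod 43) write m = 33 + 43t. Substituting into m ≡ 157 (mod 199) gives 43t ≡ 124 (mod 199), and since 43⁻¹ ≡ 162 (mod 199), t ≡ 188. Hence m ≡ 33 + 43·188 = 8117 (mod 8557).
From m ≡ 8117 (mod 8557) write m = 8117 + 8557t. Substituting into m ≡ 130 (mod 193) gives 8557t ≡ 119 (mod 193), and since 65⁻¹ ≡ 98 (mod 193), t ≡ 82. Hence m ≡ 8117 + 8557·82 = 709791 (mod 1651501).
From m ≡ 709791 (mod 1651501) write m = 709791 + 1651501t. Substituting into m ≡ 144 (mod 167) gives 1651501t ≡ 103 (mod 167), and since 38⁻¹ ≡ 22 (mod 167), t ≡ 95. Hence m ≡ 709791 + 1651501·95 = 157602386 (mod 275800667).
From m ≡ 157602386 (mod 275800667) write m = 157602386 + 275800667t. Substituting into m ≡ 43 (mod 179) gives 275800667t ≡ 176 (mod 179), and since 152⁻¹ ≡ 53 (mod 179), t ≡ 20. Hence m ≡ 157602386 + 275800667·20 = 5673615726 (mod 49368319393).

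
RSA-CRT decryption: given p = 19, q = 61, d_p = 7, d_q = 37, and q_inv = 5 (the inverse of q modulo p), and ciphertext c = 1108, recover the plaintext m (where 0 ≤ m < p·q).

m₁ = c^(d_p) mod p: c ≡ 6 (mod 19), and 6^7 mod 19 = 9.
m₂ = c^(d_q) mod q: c ≡ 10 (mod 61), and 10^37 mod 61 = 35.
h = q_inv·(m₁ − m₂) mod p = 5·(9 − 35) mod 19 = 3.
m = m₂ + h·q = 35 + 3·61 = 218.

218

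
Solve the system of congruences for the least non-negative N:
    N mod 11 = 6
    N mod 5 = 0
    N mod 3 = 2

50

From N ≡ 6 (mod 11) write N = 6 + 11t. Substituting into N ≡ 0 (mod 5) gives 11t ≡ 4 (mod 5), and since 1⁻¹ ≡ 1 (mod 5), t ≡ 4. Hence N ≡ 6 + 11·4 = 50 (mod 55).
From N ≡ 50 (mod 55) write N = 50 + 55t. Substituting into N ≡ 2 (mod 3) gives 55t ≡ 0 (mod 3), and since 1⁻¹ ≡ 1 (mod 3), t ≡ 0. Hence N ≡ 50 + 55·0 = 50 (mod 165).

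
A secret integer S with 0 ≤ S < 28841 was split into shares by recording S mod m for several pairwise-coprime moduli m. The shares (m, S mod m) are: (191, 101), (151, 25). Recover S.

25695

Combine the congruences pairwise.
From S ≡ 101 (mod 191) write S = 101 + 191t. Substituting into S ≡ 25 (mod 151) gives 191t ≡ 75 (mod 151), and since 40⁻¹ ≡ 34 (mod 151), t ≡ 134. Hence S ≡ 101 + 191·134 = 25695 (mod 28841).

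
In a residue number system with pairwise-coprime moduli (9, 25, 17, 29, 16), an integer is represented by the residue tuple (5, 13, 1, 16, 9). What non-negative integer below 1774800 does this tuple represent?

The moduli are pairwise coprime; N = 9·25·17·29·16 = 1774800.
N/9 = 197200; 197200 ≡ 1 (mod 9), inverse 1.
N/25 = 70992; 70992 ≡ 17 (mod 25); 17·3 ≡ 1, so inverse 3.
N/17 = 104400; 104400 ≡ 3 (mod 17); 3·6 ≡ 1, so inverse 6.
N/29 = 61200; 61200 ≡ 10 (mod 29); 10·3 ≡ 1, so inverse 3.
N/16 = 110925; 110925 ≡ 13 (mod 16); 13·5 ≡ 1, so inverse 5.
x ≡ 5·197200·1 + 13·70992·3 + 1·104400·6 + 16·61200·3 + 9·110925·5 = 12310313.
12310313 mod 1774800 = 1661513.

1661513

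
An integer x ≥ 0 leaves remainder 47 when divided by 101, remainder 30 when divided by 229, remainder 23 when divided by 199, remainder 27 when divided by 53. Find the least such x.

The moduli are pairwise coprime; N = 101·229·199·53 = 243941563.
N/101 = 2415263; 2415263 ≡ 50 (mod 101); 50·99 ≡ 1, so inverse 99.
N/229 = 1065247; 1065247 ≡ 168 (mod 229); 168·15 ≡ 1, so inverse 15.
N/199 = 1225837; 1225837 ≡ 196 (mod 199); 196·66 ≡ 1, so inverse 66.
N/53 = 4602671; 4602671 ≡ 45 (mod 53); 45·33 ≡ 1, so inverse 33.
x ≡ 47·2415263·99 + 30·1065247·15 + 23·1225837·66 + 27·4602671·33 = 17679380316.
17679380316 mod 243941563 = 115587780.

115587780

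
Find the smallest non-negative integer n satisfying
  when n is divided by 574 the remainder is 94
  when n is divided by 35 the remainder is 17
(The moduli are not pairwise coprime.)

1242

gcd(574, 35) = 7 and 7 | (17 − 94), so the pair is consistent; merging gives n ≡ 1242 (mod 2870), where 2870 = lcm(574, 35).
The solution is unique modulo lcm(574, 35) = 2870.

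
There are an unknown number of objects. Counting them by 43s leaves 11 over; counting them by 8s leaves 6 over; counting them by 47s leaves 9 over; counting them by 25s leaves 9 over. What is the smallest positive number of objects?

The moduli are pairwise coprime; M = 43·8·47·25 = 404200.
M/43 = 9400; 9400 ≡ 26 (mod 43); 26·5 ≡ 1, so inverse 5.
M/8 = 50525; 50525 ≡ 5 (mod 8); 5·5 ≡ 1, so inverse 5.
M/47 = 8600; 8600 ≡ 46 (mod 47); 46·46 ≡ 1, so inverse 46.
M/25 = 16168; 16168 ≡ 18 (mod 25); 18·7 ≡ 1, so inverse 7.
N ≡ 11·9400·5 + 6·50525·5 + 9·8600·46 + 9·16168·7 = 6611734.
6611734 mod 404200 = 144534.

144534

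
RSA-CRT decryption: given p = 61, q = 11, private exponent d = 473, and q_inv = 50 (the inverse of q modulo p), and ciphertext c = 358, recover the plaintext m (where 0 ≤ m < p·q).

634

d_p = d mod (p−1) = 473 mod 60 = 53; d_q = d mod (q−1) = 3.
m₁ = c^(d_p) mod p: c ≡ 53 (mod 61), and 53^53 mod 61 = 24.
m₂ = c^(d_q) mod q: c ≡ 6 (mod 11), and 6^3 mod 11 = 7.
h = q_inv·(m₁ − m₂) mod p = 50·(24 − 7) mod 61 = 57.
m = m₂ + h·q = 7 + 57·11 = 634.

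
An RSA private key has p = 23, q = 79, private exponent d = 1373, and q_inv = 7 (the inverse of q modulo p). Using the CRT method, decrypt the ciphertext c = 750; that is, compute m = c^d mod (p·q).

d_p = d mod (p−1) = 1373 mod 22 = 9; d_q = d mod (q−1) = 47.
m₁ = c^(d_p) mod p: c ≡ 14 (mod 23), and 14^9 mod 23 = 21.
m₂ = c^(d_q) mod q: c ≡ 39 (mod 79), and 39^47 mod 79 = 54.
h = q_inv·(m₁ − m₂) mod p = 7·(21 − 54) mod 23 = 22.
m = m₂ + h·q = 54 + 22·79 = 1792.

1792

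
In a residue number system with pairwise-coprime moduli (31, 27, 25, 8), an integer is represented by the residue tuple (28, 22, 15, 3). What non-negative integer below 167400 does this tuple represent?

The moduli are pairwise coprime; N = 31·27·25·8 = 167400.
N/31 = 5400; 5400 ≡ 6 (mod 31); 6·26 ≡ 1, so inverse 26.
N/27 = 6200; 6200 ≡ 17 (mod 27); 17·8 ≡ 1, so inverse 8.
N/25 = 6696; 6696 ≡ 21 (mod 25); 21·6 ≡ 1, so inverse 6.
N/8 = 20925; 20925 ≡ 5 (mod 8); 5·5 ≡ 1, so inverse 5.
x ≡ 28·5400·26 + 22·6200·8 + 15·6696·6 + 3·20925·5 = 5938915.
5938915 mod 167400 = 79915.

79915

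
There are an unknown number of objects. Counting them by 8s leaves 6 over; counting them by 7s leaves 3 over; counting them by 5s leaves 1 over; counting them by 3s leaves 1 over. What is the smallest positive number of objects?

766

The moduli are pairwise coprime; M = 8·7·5·3 = 840.
M/8 = 105; 105 ≡ 1 (mod 8), inverse 1.
M/7 = 120; 120 ≡ 1 (mod 7), inverse 1.
M/5 = 168; 168 ≡ 3 (mod 5); 3·2 ≡ 1, so inverse 2.
M/3 = 280; 280 ≡ 1 (mod 3), inverse 1.
N ≡ 6·105·1 + 3·120·1 + 1·168·2 + 1·280·1 = 1606.
1606 mod 840 = 766.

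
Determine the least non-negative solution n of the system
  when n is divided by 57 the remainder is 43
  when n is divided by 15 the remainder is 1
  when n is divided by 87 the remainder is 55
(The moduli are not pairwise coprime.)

Combine the congruences pairwise.
gcd(57, 15) = 3 and 3 | (1 − 43), so the pair is consistent; merging gives n ≡ 271 (mod 285), where 285 = lcm(57, 15).
gcd(285, 87) = 3 and 3 | (55 − 271), so the pair is consistent; merging gives n ≡ 5971 (mod 8265), where 8265 = lcm(285, 87).
The solution is unique modulo lcm(57, 15, 87) = 8265.

5971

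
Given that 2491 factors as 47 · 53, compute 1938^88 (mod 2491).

Mod 47: 1938 ≡ 11; by Fermat, exponent reduces to 88 mod 46 = 42; 11^42 ≡ 2 (mod 47).
Mod 53: 1938 ≡ 30; by Fermat, exponent reduces to 88 mod 52 = 36; 30^36 ≡ 1 (mod 53).
Combine by CRT: x ≡ 2 (mod 47), x ≡ 1 (mod 53) ⇒ x ≡ 425 (mod 2491).

425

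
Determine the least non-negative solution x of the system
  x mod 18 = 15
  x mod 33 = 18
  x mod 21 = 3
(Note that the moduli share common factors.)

gcd(18, 33) = 3 and 3 | (18 − 15), so the pair is consistent; merging gives x ≡ 51 (mod 198), where 198 = lcm(18, 33).
gcd(198, 21) = 3 and 3 | (3 − 51), so the pair is consistent; merging gives x ≡ 843 (mod 1386), where 1386 = lcm(198, 21).
The solution is unique modulo lcm(18, 33, 21) = 1386.

843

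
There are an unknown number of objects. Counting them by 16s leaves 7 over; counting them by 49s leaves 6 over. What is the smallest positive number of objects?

55

From N ≡ 7 (mod 16) write N = 7 + 16t. Substituting into N ≡ 6 (mod 49) gives 16t ≡ 48 (mod 49), and since 16⁻¹ ≡ 46 (mod 49), t ≡ 3. Hence N ≡ 7 + 16·3 = 55 (mod 784).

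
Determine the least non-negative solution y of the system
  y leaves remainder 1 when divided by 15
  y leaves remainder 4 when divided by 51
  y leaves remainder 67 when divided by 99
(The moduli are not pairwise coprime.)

2146

Combine the congruences pairwise.
gcd(15, 51) = 3 and 3 | (4 − 1), so the pair is consistent; merging gives y ≡ 106 (mod 255), where 255 = lcm(15, 51).
gcd(255, 99) = 3 and 3 | (67 − 106), so the pair is consistent; merging gives y ≡ 2146 (mod 8415), where 8415 = lcm(255, 99).
The solution is unique modulo lcm(15, 51, 99) = 8415.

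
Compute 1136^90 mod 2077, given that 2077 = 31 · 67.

1148

Mod 31: 1136 ≡ 20; since 30 | 90, by Fermat 20^90 ≡ 1 (mod 31).
Mod 67: 1136 ≡ 64; by Fermat, exponent reduces to 90 mod 66 = 24; 64^24 ≡ 9 (mod 67).
Combine by CRT: x ≡ 1 (mod 31), x ≡ 9 (mod 67) ⇒ x ≡ 1148 (mod 2077).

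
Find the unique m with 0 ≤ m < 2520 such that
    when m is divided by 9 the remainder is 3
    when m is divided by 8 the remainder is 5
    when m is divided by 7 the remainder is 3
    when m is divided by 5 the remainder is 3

From m ≡ 3 (mod 9) write m = 3 + 9t. Substituting into m ≡ 5 (mod 8) gives 9t ≡ 2 (mod 8), and since 1⁻¹ ≡ 1 (mod 8), t ≡ 2. Hence m ≡ 3 + 9·2 = 21 (mod 72).
From m ≡ 21 (mod 72) write m = 21 + 72t. Substituting into m ≡ 3 (mod 7) gives 72t ≡ 3 (mod 7), and since 2⁻¹ ≡ 4 (mod 7), t ≡ 5. Hence m ≡ 21 + 72·5 = 381 (mod 504).
From m ≡ 381 (mod 504) write m = 381 + 504t. Substituting into m ≡ 3 (mod 5) gives 504t ≡ 2 (mod 5), and since 4⁻¹ ≡ 4 (mod 5), t ≡ 3. Hence m ≡ 381 + 504·3 = 1893 (mod 2520).

1893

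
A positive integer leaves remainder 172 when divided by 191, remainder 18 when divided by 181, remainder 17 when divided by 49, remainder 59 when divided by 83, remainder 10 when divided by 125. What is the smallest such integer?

12152789260

From x ≡ 172 (mod 191) write x = 172 + 191t. Substituting into x ≡ 18 (mod 181) gives 191t ≡ 27 (mod 181), and since 10⁻¹ ≡ 163 (mod 181), t ≡ 57. Hence x ≡ 172 + 191·57 = 11059 (mod 34571).
From x ≡ 11059 (mod 34571) write x = 11059 + 34571t. Substituting into x ≡ 17 (mod 49) gives 34571t ≡ 32 (mod 49), and since 26⁻¹ ≡ 17 (mod 49), t ≡ 5. Hence x ≡ 11059 + 34571·5 = 183914 (mod 1693979).
From x ≡ 183914 (mod 1693979) write x = 183914 + 1693979t. Substituting into x ≡ 59 (mod 83) gives 1693979t ≡ 73 (mod 83), and since 32⁻¹ ≡ 13 (mod 83), t ≡ 36. Hence x ≡ 183914 + 1693979·36 = 61167158 (mod 140600257).
From x ≡ 61167158 (mod 140600257) write x = 61167158 + 140600257t. Substituting into x ≡ 10 (mod 125) gives 140600257t ≡ 102 (mod 125), and since 7⁻¹ ≡ 18 (mod 125), t ≡ 86. Hence x ≡ 61167158 + 140600257·86 = 12152789260 (mod 17575032125).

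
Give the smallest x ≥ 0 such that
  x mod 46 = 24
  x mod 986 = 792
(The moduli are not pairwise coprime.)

gcd(46, 986) = 2 and 2 | (792 − 24), so the pair is consistent; merging gives x ≡ 3750 (mod 22678), where 22678 = lcm(46, 986).
The solution is unique modulo lcm(46, 986) = 22678.

3750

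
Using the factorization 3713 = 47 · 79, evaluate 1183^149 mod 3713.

977

Mod 47: 1183 ≡ 8; by Fermat, exponent reduces to 149 mod 46 = 11; 8^11 ≡ 37 (mod 47).
Mod 79: 1183 ≡ 77; by Fermat, exponent reduces to 149 mod 78 = 71; 77^71 ≡ 29 (mod 79).
Combine by CRT: x ≡ 37 (mod 47), x ≡ 29 (mod 79) ⇒ x ≡ 977 (mod 3713).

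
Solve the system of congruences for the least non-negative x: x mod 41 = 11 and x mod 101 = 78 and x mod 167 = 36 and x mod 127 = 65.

85755037

From x ≡ 11 (mod 41) write x = 11 + 41t. Substituting into x ≡ 78 (mod 101) gives 41t ≡ 67 (mod 101), and since 41⁻¹ ≡ 69 (mod 101), t ≡ 78. Hence x ≡ 11 + 41·78 = 3209 (mod 4141).
From x ≡ 3209 (mod 4141) write x = 3209 + 4141t. Substituting into x ≡ 36 (mod 167) gives 4141t ≡ 0 (mod 167), and since 133⁻¹ ≡ 54 (mod 167), t ≡ 0. Hence x ≡ 3209 + 4141·0 = 3209 (mod 691547).
From x ≡ 3209 (mod 691547) write x = 3209 + 691547t. Substituting into x ≡ 65 (mod 127) gives 691547t ≡ 31 (mod 127), and since 32⁻¹ ≡ 4 (mod 127), t ≡ 124. Hence x ≡ 3209 + 691547·124 = 85755037 (mod 87826469).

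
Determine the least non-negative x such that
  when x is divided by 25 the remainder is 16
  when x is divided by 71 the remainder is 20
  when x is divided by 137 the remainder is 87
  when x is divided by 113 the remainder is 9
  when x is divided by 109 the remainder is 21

Combine the congruences pairwise.
From x ≡ 16 (mod 25) write x = 16 + 25t. Substituting into x ≡ 20 (mod 71) gives 25t ≡ 4 (mod 71), and since 25⁻¹ ≡ 54 (mod 71), t ≡ 3. Hence x ≡ 16 + 25·3 = 91 (mod 1775).
From x ≡ 91 (mod 1775) write x = 91 + 1775t. Substituting into x ≡ 87 (mod 137) gives 1775t ≡ 133 (mod 137), and since 131⁻¹ ≡ 114 (mod 137), t ≡ 92. Hence x ≡ 91 + 1775·92 = 163391 (mod 243175).
From x ≡ 163391 (mod 243175) write x = 163391 + 243175t. Substituting into x ≡ 9 (mod 113) gives 243175t ≡ 16 (mod 113), and since 112⁻¹ ≡ 112 (mod 113), t ≡ 97. Hence x ≡ 163391 + 243175·97 = 23751366 (mod 27478775).
From x ≡ 23751366 (mod 27478775) write x = 23751366 + 27478775t. Substituting into x ≡ 21 (mod 109) gives 27478775t ≡ 82 (mod 109), and since 93⁻¹ ≡ 34 (mod 109), t ≡ 63. Hence x ≡ 23751366 + 27478775·63 = 1754914191 (mod 2995186475).

1754914191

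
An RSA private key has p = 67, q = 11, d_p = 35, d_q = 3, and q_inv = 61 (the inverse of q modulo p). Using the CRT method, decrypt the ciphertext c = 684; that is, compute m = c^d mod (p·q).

129

m₁ = c^(d_p) mod p: c ≡ 14 (mod 67), and 14^35 mod 67 = 62.
m₂ = c^(d_q) mod q: c ≡ 2 (mod 11), and 2^3 mod 11 = 8.
h = q_inv·(m₁ − m₂) mod p = 61·(62 − 8) mod 67 = 11.
m = m₂ + h·q = 8 + 11·11 = 129.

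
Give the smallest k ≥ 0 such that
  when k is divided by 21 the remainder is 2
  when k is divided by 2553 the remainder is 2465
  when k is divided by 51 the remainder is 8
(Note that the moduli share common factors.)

Combine the congruences pairwise.
gcd(21, 2553) = 3 and 3 | (2465 − 2), so the pair is consistent; merging gives k ≡ 10124 (mod 17871), where 17871 = lcm(21, 2553).
gcd(17871, 51) = 3 and 3 | (8 − 10124), so the pair is consistent; merging gives k ≡ 81608 (mod 303807), where 303807 = lcm(17871, 51).
The solution is unique modulo lcm(21, 2553, 51) = 303807.

81608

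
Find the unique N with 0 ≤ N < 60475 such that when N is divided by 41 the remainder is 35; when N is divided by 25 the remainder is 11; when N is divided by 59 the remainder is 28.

The moduli are pairwise coprime; M = 41·25·59 = 60475.
M/41 = 1475; 1475 ≡ 40 (mod 41); 40·40 ≡ 1, so inverse 40.
M/25 = 2419; 2419 ≡ 19 (mod 25); 19·4 ≡ 1, so inverse 4.
M/59 = 1025; 1025 ≡ 22 (mod 59); 22·51 ≡ 1, so inverse 51.
N ≡ 35·1475·40 + 11·2419·4 + 28·1025·51 = 3635136.
3635136 mod 60475 = 6636.

6636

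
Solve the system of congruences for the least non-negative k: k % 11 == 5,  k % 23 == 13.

From k ≡ 5 (mod 11) write k = 5 + 11t. Substituting into k ≡ 13 (mod 23) gives 11t ≡ 8 (mod 23), and since 11⁻¹ ≡ 21 (mod 23), t ≡ 7. Hence k ≡ 5 + 11·7 = 82 (mod 253).

82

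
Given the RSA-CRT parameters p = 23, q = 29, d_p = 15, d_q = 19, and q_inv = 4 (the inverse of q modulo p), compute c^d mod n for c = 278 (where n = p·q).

476

m₁ = c^(d_p) mod p: c ≡ 2 (mod 23), and 2^15 mod 23 = 16.
m₂ = c^(d_q) mod q: c ≡ 17 (mod 29), and 17^19 mod 29 = 12.
h = q_inv·(m₁ − m₂) mod p = 4·(16 − 12) mod 23 = 16.
m = m₂ + h·q = 12 + 16·29 = 476.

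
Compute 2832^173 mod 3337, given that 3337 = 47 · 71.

Mod 47: 2832 ≡ 12; by Fermat, exponent reduces to 173 mod 46 = 35; 12^35 ≡ 24 (mod 47).
Mod 71: 2832 ≡ 63; by Fermat, exponent reduces to 173 mod 70 = 33; 63^33 ≡ 61 (mod 71).
Combine by CRT: x ≡ 24 (mod 47), x ≡ 61 (mod 71) ⇒ x ≡ 1481 (mod 3337).

1481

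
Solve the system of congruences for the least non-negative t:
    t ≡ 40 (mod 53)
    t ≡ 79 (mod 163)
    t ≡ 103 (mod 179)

393724

Combine the congruences pairwise.
From t ≡ 40 (mod 53) write t = 40 + 53s. Substituting into t ≡ 79 (mod 163) gives 53s ≡ 39 (mod 163), and since 53⁻¹ ≡ 40 (mod 163), s ≡ 93. Hence t ≡ 40 + 53·93 = 4969 (mod 8639).
From t ≡ 4969 (mod 8639) write t = 4969 + 8639s. Substituting into t ≡ 103 (mod 179) gives 8639s ≡ 146 (mod 179), and since 47⁻¹ ≡ 80 (mod 179), s ≡ 45. Hence t ≡ 4969 + 8639·45 = 393724 (mod 1546381).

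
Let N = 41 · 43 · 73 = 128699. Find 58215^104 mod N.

119976

Mod 41: 58215 ≡ 36; by Fermat, exponent reduces to 104 mod 40 = 24; 36^24 ≡ 10 (mod 41).
Mod 43: 58215 ≡ 36; by Fermat, exponent reduces to 104 mod 42 = 20; 36^20 ≡ 6 (mod 43).
Mod 73: 58215 ≡ 34; by Fermat, exponent reduces to 104 mod 72 = 32; 34^32 ≡ 37 (mod 73).
Combine by CRT: x ≡ 10 (mod 41), x ≡ 6 (mod 43), x ≡ 37 (mod 73) ⇒ x ≡ 119976 (mod 128699).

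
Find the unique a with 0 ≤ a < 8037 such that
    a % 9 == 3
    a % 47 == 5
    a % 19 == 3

3765

From a ≡ 3 (mod 9) write a = 3 + 9t. Substituting into a ≡ 5 (mod 47) gives 9t ≡ 2 (mod 47), and since 9⁻¹ ≡ 21 (mod 47), t ≡ 42. Hence a ≡ 3 + 9·42 = 381 (mod 423).
From a ≡ 381 (mod 423) write a = 381 + 423t. Substituting into a ≡ 3 (mod 19) gives 423t ≡ 2 (mod 19), and since 5⁻¹ ≡ 4 (mod 19), t ≡ 8. Hence a ≡ 381 + 423·8 = 3765 (mod 8037).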